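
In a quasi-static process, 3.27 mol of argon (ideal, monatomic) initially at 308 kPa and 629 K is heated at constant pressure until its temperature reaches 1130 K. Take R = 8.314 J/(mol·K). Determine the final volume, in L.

99.7 L

V₁ = nRT₁/P₁ = 3.27×8.314×629/308 = 55.5 L.
Isobaric: P stays 308 kPa; V/T = const ⇒ T₂ = 1130 K, V₂ = 99.7 L.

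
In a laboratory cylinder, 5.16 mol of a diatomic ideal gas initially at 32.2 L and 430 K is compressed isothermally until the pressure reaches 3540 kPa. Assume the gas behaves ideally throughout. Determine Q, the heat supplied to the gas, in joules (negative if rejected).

-33600 J

P₁ = nRT₁/V₁ = 5.16×8.314×430/32.2 = 573 kPa.
Isothermal: T stays 430 K; PV = const ⇒ V₂ = 5.21 L, P₂ = 3540 kPa.
ΔU = 0 (ideal gas, T constant).
W = nRT ln(V₂/V₁) = 5.16×8.314×430×ln(0.162) = -33600 J.
Q = ΔU + W = -33600 J.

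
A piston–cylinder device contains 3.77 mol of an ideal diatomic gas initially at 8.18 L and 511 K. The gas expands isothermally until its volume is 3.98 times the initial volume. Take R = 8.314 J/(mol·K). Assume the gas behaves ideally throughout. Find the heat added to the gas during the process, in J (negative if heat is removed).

22100 J

P₁ = nRT₁/V₁ = 3.77×8.314×511/8.18 = 1960 kPa.
Isothermal: T stays 511 K; PV = const ⇒ V₂ = 32.6 L, P₂ = 492 kPa.
ΔU = 0 (ideal gas, T constant).
W = nRT ln(V₂/V₁) = 3.77×8.314×511×ln(3.98) = 22100 J.
Q = ΔU + W = 22100 J.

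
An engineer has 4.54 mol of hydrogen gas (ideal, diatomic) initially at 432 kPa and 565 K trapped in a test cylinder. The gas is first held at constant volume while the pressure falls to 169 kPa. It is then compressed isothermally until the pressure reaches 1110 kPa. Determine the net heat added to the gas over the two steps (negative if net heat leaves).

V₁ = nRT₁/P₁ = 4.54×8.314×565/432 = 49.4 L.
Step 1 — Isochoric: V stays 49.4 L; P/T = const ⇒ T₂ = 221 K, P₂ = 169 kPa.
W = 0 (no volume change).
ΔU = nCvΔT = 4.54×20.8×(221−565) = -32500 J.
Q = ΔU = -32500 J.
State after step 1: P = 169 kPa, V = 49.4 L, T = 221 K.
Step 2 — Isothermal: T stays 221 K; PV = const ⇒ V₂ = 7.52 L, P₂ = 1110 kPa.
ΔU = 0 (ideal gas, T constant).
W = nRT ln(V₂/V₁) = 4.54×8.314×221×ln(0.152) = -15700 J.
Q = ΔU + W = -15700 J.
Net over both steps: W = -15700 J, Q = -48200 J, ΔU = -32500 J.

-48200 J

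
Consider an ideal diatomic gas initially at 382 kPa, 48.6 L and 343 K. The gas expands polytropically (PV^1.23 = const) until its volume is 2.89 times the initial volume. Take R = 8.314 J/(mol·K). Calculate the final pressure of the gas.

104 kPa

Polytropic n=1.23: T₂ = T₁(V₁/V₂)^(n−1) = 343×(0.346)^0.23 = 269 K; P₂ = P₁(V₁/V₂)^n = 104 kPa.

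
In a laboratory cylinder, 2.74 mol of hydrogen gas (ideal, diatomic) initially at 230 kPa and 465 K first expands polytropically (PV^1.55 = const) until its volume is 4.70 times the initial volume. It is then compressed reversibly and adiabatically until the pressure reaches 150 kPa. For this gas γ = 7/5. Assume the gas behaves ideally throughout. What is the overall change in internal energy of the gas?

V₁ = nRT₁/P₁ = 2.74×8.314×465/230 = 46.1 L.
Step 1 — Polytropic n=1.55: T₂ = T₁(V₁/V₂)^(n−1) = 465×(0.213)^0.55 = 199 K; P₂ = P₁(V₁/V₂)^n = 20.9 kPa.
W = (P₁V₁−P₂V₂)/(n−1) = (230×46.1−20.9×216)/0.55 = 11000 J.
ΔU = nCvΔT = 2.74×20.8×(199−465) = -15200 J.
Q = ΔU + W = -4140 J.
State after step 1: P = 20.9 kPa, V = 216 L, T = 199 K.
Step 2 — Adiabatic: T₂/T₁ = (P₂/P₁)^((γ−1)/γ) ⇒ T₂ = 199×(7.18)^0.286 = 349 K; V₂ = 53.0 L.
ΔU = nCvΔT = 2.74×20.8×(349−199) = 8550 J.
Q = 0 for an adiabatic process, so W = −ΔU = -8550 J.
Net over both steps: W = 2490 J, Q = -4140 J, ΔU = -6630 J.

-6630 J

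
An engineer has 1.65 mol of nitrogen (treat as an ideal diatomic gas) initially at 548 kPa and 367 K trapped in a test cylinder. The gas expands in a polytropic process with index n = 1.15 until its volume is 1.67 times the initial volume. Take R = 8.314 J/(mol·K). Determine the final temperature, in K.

340 K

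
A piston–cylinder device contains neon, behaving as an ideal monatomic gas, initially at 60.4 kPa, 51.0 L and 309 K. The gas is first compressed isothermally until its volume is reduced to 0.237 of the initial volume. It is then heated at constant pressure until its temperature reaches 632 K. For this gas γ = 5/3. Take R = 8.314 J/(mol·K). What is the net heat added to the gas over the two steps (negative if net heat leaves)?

3620 J

n = P₁V₁/(RT₁) = 60.4×51.0/(8.314×309) = 1.20 mol.
Step 1 — Isothermal: T stays 309 K; PV = const ⇒ V₂ = 12.1 L, P₂ = 255 kPa.
ΔU = 0 (ideal gas, T constant).
W = nRT ln(V₂/V₁) = 1.20×8.314×309×ln(0.237) = -4430 J.
Q = ΔU + W = -4430 J.
State after step 1: P = 255 kPa, V = 12.1 L, T = 309 K.
Step 2 — Isobaric: P stays 255 kPa; V/T = const ⇒ T₂ = 632 K, V₂ = 24.7 L.
W = PΔV = 255×(24.7−12.1) kPa·L = 3220 J.
ΔU = nCvΔT = 1.20×12.5×(632−309) = 4830 J.
Q = ΔU + W = nCpΔT = 8050 J.
Net over both steps: W = -1210 J, Q = 3620 J, ΔU = 4830 J.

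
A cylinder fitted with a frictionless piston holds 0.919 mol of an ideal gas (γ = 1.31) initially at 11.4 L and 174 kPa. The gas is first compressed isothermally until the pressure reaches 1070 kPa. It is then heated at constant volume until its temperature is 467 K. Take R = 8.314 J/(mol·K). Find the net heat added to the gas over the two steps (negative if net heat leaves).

T₁ = P₁V₁/(nR) = 174×11.4/(0.919×8.314) = 260 K.
Step 1 — Isothermal: T stays 260 K; PV = const ⇒ V₂ = 1.85 L, P₂ = 1070 kPa.
ΔU = 0 (ideal gas, T constant).
W = nRT ln(V₂/V₁) = 0.919×8.314×260×ln(0.163) = -3600 J.
Q = ΔU + W = -3600 J.
State after step 1: P = 1070 kPa, V = 1.85 L, T = 260 K.
Step 2 — Isochoric: V stays 1.85 L; P/T = const ⇒ T₂ = 467 K, P₂ = 1920 kPa.
W = 0 (no volume change).
ΔU = nCvΔT = 0.919×26.8×(467−260) = 5110 J.
Q = ΔU = 5110 J.
Net over both steps: W = -3600 J, Q = 1510 J, ΔU = 5110 J.

1510 J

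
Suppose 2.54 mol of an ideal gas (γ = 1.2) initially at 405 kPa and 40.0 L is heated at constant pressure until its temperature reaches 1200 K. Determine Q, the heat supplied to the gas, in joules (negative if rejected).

54800 J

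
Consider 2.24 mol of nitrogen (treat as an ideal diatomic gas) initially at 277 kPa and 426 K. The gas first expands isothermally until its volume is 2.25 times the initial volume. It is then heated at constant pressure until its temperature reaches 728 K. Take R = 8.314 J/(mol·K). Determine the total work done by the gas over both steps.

V₁ = nRT₁/P₁ = 2.24×8.314×426/277 = 28.6 L.
Step 1 — Isothermal: T stays 426 K; PV = const ⇒ V₂ = 64.4 L, P₂ = 123 kPa.
ΔU = 0 (ideal gas, T constant).
W = nRT ln(V₂/V₁) = 2.24×8.314×426×ln(2.25) = 6430 J.
Q = ΔU + W = 6430 J.
State after step 1: P = 123 kPa, V = 64.4 L, T = 426 K.
Step 2 — Isobaric: P stays 123 kPa; V/T = const ⇒ T₂ = 728 K, V₂ = 110 L.
W = PΔV = 123×(110−64.4) kPa·L = 5620 J.
ΔU = nCvΔT = 2.24×20.8×(728−426) = 14100 J.
Q = ΔU + W = nCpΔT = 19700 J.
Net over both steps: W = 12100 J, Q = 26100 J, ΔU = 14100 J.

12100 J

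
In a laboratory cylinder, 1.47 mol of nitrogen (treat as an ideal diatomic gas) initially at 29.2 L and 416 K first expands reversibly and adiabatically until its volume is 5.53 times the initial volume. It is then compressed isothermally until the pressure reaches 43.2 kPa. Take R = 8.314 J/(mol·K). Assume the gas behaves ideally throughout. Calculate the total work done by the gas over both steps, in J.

3730 J

P₁ = nRT₁/V₁ = 1.47×8.314×416/29.2 = 174 kPa.
Step 1 — Adiabatic: TV^(γ−1) = const ⇒ T₂ = 416×(0.181)^0.400 = 210 K; PV^γ = const ⇒ P₂ = 15.9 kPa.
ΔU = nCvΔT = 1.47×20.8×(210−416) = -6300 J.
Q = 0 for an adiabatic process, so W = −ΔU = 6300 J.
State after step 1: P = 15.9 kPa, V = 161 L, T = 210 K.
Step 2 — Isothermal: T stays 210 K; PV = const ⇒ V₂ = 59.4 L, P₂ = 43.2 kPa.
ΔU = 0 (ideal gas, T constant).
W = nRT ln(V₂/V₁) = 1.47×8.314×210×ln(0.368) = -2570 J.
Q = ΔU + W = -2570 J.
Net over both steps: W = 3730 J, Q = -2570 J, ΔU = -6300 J.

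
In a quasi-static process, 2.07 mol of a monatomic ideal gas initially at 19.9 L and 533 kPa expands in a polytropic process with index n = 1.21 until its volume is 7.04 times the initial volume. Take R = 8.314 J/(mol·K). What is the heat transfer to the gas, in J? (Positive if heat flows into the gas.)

T₁ = P₁V₁/(nR) = 533×19.9/(2.07×8.314) = 616 K.
Polytropic n=1.21: T₂ = T₁(V₁/V₂)^(n−1) = 616×(0.142)^0.21 = 409 K; P₂ = P₁(V₁/V₂)^n = 50.3 kPa.
W = (P₁V₁−P₂V₂)/(n−1) = (533×19.9−50.3×140)/0.21 = 17000 J.
ΔU = nCvΔT = 2.07×12.5×(409−616) = -5350 J.
Q = ΔU + W = 11600 J.

11600 J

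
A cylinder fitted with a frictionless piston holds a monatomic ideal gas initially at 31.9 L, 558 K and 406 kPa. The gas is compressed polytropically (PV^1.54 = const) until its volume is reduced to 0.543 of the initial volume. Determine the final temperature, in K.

Polytropic n=1.54: T₂ = T₁(V₁/V₂)^(n−1) = 558×(1.84)^0.54 = 776 K; P₂ = P₁(V₁/V₂)^n = 1040 kPa.

776 K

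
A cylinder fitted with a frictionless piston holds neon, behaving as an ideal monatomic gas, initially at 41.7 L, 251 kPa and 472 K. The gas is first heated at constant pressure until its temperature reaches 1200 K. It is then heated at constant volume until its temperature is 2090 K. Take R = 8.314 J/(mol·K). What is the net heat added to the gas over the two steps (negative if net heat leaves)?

70000 J

n = P₁V₁/(RT₁) = 251×41.7/(8.314×472) = 2.67 mol.
Step 1 — Isobaric: P stays 251 kPa; V/T = const ⇒ T₂ = 1200 K, V₂ = 106 L.
W = PΔV = 251×(106−41.7) kPa·L = 16100 J.
ΔU = nCvΔT = 2.67×12.5×(1200−472) = 24200 J.
Q = ΔU + W = nCpΔT = 40400 J.
State after step 1: P = 251 kPa, V = 106 L, T = 1200 K.
Step 2 — Isochoric: V stays 106 L; P/T = const ⇒ T₂ = 2090 K, P₂ = 437 kPa.
W = 0 (no volume change).
ΔU = nCvΔT = 2.67×12.5×(2090−1200) = 29600 J.
Q = ΔU = 29600 J.
Net over both steps: W = 16100 J, Q = 70000 J, ΔU = 53800 J.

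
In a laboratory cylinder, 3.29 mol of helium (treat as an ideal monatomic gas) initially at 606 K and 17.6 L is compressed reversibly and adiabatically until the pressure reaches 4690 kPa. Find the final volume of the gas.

6.72 L

P₁ = nRT₁/V₁ = 3.29×8.314×606/17.6 = 942 kPa.
Adiabatic: T₂/T₁ = (P₂/P₁)^((γ−1)/γ) ⇒ T₂ = 606×(4.98)^0.400 = 1150 K; V₂ = 6.72 L.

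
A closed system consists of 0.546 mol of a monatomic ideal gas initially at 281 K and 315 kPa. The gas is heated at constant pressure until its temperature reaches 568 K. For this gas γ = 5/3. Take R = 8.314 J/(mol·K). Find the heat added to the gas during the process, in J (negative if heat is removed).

3260 J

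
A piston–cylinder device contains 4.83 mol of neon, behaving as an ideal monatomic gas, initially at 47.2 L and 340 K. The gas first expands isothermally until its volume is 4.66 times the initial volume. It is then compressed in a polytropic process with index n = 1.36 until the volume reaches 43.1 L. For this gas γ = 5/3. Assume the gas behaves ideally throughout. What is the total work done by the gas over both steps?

P₁ = nRT₁/V₁ = 4.83×8.314×340/47.2 = 289 kPa.
Step 1 — Isothermal: T stays 340 K; PV = const ⇒ V₂ = 220 L, P₂ = 62.1 kPa.
ΔU = 0 (ideal gas, T constant).
W = nRT ln(V₂/V₁) = 4.83×8.314×340×ln(4.66) = 21000 J.
Q = ΔU + W = 21000 J.
State after step 1: P = 62.1 kPa, V = 220 L, T = 340 K.
Step 2 — Polytropic n=1.36: T₂ = T₁(V₁/V₂)^(n−1) = 340×(5.10)^0.36 = 611 K; P₂ = P₁(V₁/V₂)^n = 570 kPa.
W = (P₁V₁−P₂V₂)/(n−1) = (62.1×220−570×43.1)/0.36 = -30300 J.
ΔU = nCvΔT = 4.83×12.5×(611−340) = 16300 J.
Q = ΔU + W = -13900 J.
Net over both steps: W = -9260 J, Q = 7090 J, ΔU = 16300 J.

-9260 J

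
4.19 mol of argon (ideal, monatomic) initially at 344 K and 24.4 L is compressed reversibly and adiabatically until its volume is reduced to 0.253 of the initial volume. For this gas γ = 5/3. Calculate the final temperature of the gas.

860 K

P₁ = nRT₁/V₁ = 4.19×8.314×344/24.4 = 491 kPa.
Adiabatic: TV^(γ−1) = const ⇒ T₂ = 344×(3.95)^0.667 = 860 K; PV^γ = const ⇒ P₂ = 4850 kPa.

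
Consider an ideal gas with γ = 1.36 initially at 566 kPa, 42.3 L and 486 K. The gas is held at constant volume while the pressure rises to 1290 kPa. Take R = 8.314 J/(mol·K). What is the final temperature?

Isochoric: V stays 42.3 L; P/T = const ⇒ T₂ = 1110 K, P₂ = 1290 kPa.

1110 K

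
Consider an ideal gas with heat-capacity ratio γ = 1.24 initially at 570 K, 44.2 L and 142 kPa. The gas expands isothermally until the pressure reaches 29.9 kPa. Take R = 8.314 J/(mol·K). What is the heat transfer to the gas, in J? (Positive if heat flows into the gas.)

9780 J

n = P₁V₁/(RT₁) = 142×44.2/(8.314×570) = 1.32 mol.
Isothermal: T stays 570 K; PV = const ⇒ V₂ = 210 L, P₂ = 29.9 kPa.
ΔU = 0 (ideal gas, T constant).
W = nRT ln(V₂/V₁) = 1.32×8.314×570×ln(4.75) = 9780 J.
Q = ΔU + W = 9780 J.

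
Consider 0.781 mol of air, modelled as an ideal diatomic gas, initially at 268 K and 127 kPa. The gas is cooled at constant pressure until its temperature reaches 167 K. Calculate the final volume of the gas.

V₁ = nRT₁/P₁ = 0.781×8.314×268/127 = 13.7 L.
Isobaric: P stays 127 kPa; V/T = const ⇒ T₂ = 167 K, V₂ = 8.54 L.

8.54 L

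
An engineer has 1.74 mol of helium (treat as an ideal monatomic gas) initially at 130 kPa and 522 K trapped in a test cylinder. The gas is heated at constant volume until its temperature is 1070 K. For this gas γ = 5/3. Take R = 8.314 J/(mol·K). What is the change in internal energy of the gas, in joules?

11900 J

V₁ = nRT₁/P₁ = 1.74×8.314×522/130 = 58.1 L.
Isochoric: V stays 58.1 L; P/T = const ⇒ T₂ = 1070 K, P₂ = 266 kPa.
For an ideal gas ΔU = nCvΔT with Cv = (3/2)R = 12.5 J/(mol·K).
ΔU = 1.74×12.5×(1070−522) = 11900 J.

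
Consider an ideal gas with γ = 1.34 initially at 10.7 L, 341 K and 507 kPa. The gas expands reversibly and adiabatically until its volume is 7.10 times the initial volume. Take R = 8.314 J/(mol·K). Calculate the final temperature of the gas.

175 K

Adiabatic: TV^(γ−1) = const ⇒ T₂ = 341×(0.141)^0.340 = 175 K; PV^γ = const ⇒ P₂ = 36.7 kPa.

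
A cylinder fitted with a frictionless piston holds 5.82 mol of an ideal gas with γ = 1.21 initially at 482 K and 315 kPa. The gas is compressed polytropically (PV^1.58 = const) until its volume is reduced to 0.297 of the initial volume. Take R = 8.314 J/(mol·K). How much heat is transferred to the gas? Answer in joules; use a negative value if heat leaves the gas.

72400 J

V₁ = nRT₁/P₁ = 5.82×8.314×482/315 = 74.0 L.
Polytropic n=1.58: T₂ = T₁(V₁/V₂)^(n−1) = 482×(3.37)^0.58 = 975 K; P₂ = P₁(V₁/V₂)^n = 2140 kPa.
W = (P₁V₁−P₂V₂)/(n−1) = (315×74.0−2140×22.0)/0.58 = -41100 J.
ΔU = nCvΔT = 5.82×39.6×(975−482) = 114000 J.
Q = ΔU + W = 72400 J.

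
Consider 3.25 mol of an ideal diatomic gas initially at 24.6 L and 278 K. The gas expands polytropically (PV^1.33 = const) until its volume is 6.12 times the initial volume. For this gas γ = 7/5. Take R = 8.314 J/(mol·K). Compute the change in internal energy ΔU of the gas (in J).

P₁ = nRT₁/V₁ = 3.25×8.314×278/24.6 = 305 kPa.
Polytropic n=1.33: T₂ = T₁(V₁/V₂)^(n−1) = 278×(0.163)^0.33 = 153 K; P₂ = P₁(V₁/V₂)^n = 27.4 kPa.
For an ideal gas ΔU = nCvΔT with Cv = (5/2)R = 20.8 J/(mol·K).
ΔU = 3.25×20.8×(153−278) = -8450 J.

-8450 J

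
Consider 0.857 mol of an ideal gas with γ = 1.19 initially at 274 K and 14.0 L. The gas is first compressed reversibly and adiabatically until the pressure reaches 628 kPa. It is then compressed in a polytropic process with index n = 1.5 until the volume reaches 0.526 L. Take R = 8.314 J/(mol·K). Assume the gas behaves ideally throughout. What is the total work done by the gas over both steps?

P₁ = nRT₁/V₁ = 0.857×8.314×274/14.0 = 139 kPa.
Step 1 — Adiabatic: T₂/T₁ = (P₂/P₁)^((γ−1)/γ) ⇒ T₂ = 274×(4.50)^0.160 = 348 K; V₂ = 3.95 L.
ΔU = nCvΔT = 0.857×43.8×(348−274) = 2790 J.
Q = 0 for an adiabatic process, so W = −ΔU = -2790 J.
State after step 1: P = 628 kPa, V = 3.95 L, T = 348 K.
Step 2 — Polytropic n=1.5: T₂ = T₁(V₁/V₂)^(n−1) = 348×(7.52)^0.50 = 955 K; P₂ = P₁(V₁/V₂)^n = 12900 kPa.
W = (P₁V₁−P₂V₂)/(n−1) = (628×3.95−12900×0.526)/0.50 = -8650 J.
ΔU = nCvΔT = 0.857×43.8×(955−348) = 22800 J.
Q = ΔU + W = 14100 J.
Net over both steps: W = -11400 J, Q = 14100 J, ΔU = 25500 J.

-11400 J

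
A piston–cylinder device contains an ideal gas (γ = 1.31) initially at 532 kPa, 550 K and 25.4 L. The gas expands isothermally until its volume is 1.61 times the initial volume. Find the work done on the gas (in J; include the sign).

-6440 J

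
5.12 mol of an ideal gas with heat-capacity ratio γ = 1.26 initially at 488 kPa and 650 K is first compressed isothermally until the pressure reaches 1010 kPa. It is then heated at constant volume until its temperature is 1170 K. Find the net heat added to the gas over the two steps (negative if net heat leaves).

65000 J

V₁ = nRT₁/P₁ = 5.12×8.314×650/488 = 56.7 L.
Step 1 — Isothermal: T stays 650 K; PV = const ⇒ V₂ = 27.4 L, P₂ = 1010 kPa.
ΔU = 0 (ideal gas, T constant).
W = nRT ln(V₂/V₁) = 5.12×8.314×650×ln(0.483) = -20100 J.
Q = ΔU + W = -20100 J.
State after step 1: P = 1010 kPa, V = 27.4 L, T = 650 K.
Step 2 — Isochoric: V stays 27.4 L; P/T = const ⇒ T₂ = 1170 K, P₂ = 1820 kPa.
W = 0 (no volume change).
ΔU = nCvΔT = 5.12×32.0×(1170−650) = 85100 J.
Q = ΔU = 85100 J.
Net over both steps: W = -20100 J, Q = 65000 J, ΔU = 85100 J.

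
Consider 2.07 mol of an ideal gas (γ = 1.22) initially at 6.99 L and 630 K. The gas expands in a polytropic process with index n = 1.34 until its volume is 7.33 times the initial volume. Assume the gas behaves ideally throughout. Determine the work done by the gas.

P₁ = nRT₁/V₁ = 2.07×8.314×630/6.99 = 1550 kPa.
Polytropic n=1.34: T₂ = T₁(V₁/V₂)^(n−1) = 630×(0.136)^0.34 = 320 K; P₂ = P₁(V₁/V₂)^n = 107 kPa.
W = (P₁V₁−P₂V₂)/(n−1) = (1550×6.99−107×51.2)/0.34 = 15700 J.

15700 J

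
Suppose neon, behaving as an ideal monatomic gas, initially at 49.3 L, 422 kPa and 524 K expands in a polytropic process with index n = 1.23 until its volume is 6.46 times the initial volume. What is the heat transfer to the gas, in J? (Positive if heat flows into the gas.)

n = P₁V₁/(RT₁) = 422×49.3/(8.314×524) = 4.78 mol.
Polytropic n=1.23: T₂ = T₁(V₁/V₂)^(n−1) = 524×(0.155)^0.23 = 341 K; P₂ = P₁(V₁/V₂)^n = 42.5 kPa.
W = (P₁V₁−P₂V₂)/(n−1) = (422×49.3−42.5×318)/0.23 = 31600 J.
ΔU = nCvΔT = 4.78×12.5×(341−524) = -10900 J.
Q = ΔU + W = 20700 J.

20700 J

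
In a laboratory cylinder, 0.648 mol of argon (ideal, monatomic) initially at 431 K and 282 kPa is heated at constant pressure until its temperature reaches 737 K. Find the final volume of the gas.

V₁ = nRT₁/P₁ = 0.648×8.314×431/282 = 8.23 L.
Isobaric: P stays 282 kPa; V/T = const ⇒ T₂ = 737 K, V₂ = 14.1 L.

14.1 L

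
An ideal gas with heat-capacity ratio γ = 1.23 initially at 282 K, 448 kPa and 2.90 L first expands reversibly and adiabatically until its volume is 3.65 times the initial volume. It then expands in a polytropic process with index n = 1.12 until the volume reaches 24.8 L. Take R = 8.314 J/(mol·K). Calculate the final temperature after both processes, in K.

189 K

n = P₁V₁/(RT₁) = 448×2.90/(8.314×282) = 0.554 mol.
Step 1 — Adiabatic: TV^(γ−1) = const ⇒ T₂ = 282×(0.274)^0.230 = 209 K; PV^γ = const ⇒ P₂ = 91.1 kPa.
ΔU = nCvΔT = 0.554×36.1×(209−282) = -1450 J.
Q = 0 for an adiabatic process, so W = −ΔU = 1450 J.
State after step 1: P = 91.1 kPa, V = 10.6 L, T = 209 K.
Step 2 — Polytropic n=1.12: T₂ = T₁(V₁/V₂)^(n−1) = 209×(0.427)^0.12 = 189 K; P₂ = P₁(V₁/V₂)^n = 35.1 kPa.
W = (P₁V₁−P₂V₂)/(n−1) = (91.1×10.6−35.1×24.8)/0.12 = 781 J.
ΔU = nCvΔT = 0.554×36.1×(189−209) = -407 J.
Q = ΔU + W = 373 J.
Net over both steps: W = 2240 J, Q = 373 J, ΔU = -1860 J.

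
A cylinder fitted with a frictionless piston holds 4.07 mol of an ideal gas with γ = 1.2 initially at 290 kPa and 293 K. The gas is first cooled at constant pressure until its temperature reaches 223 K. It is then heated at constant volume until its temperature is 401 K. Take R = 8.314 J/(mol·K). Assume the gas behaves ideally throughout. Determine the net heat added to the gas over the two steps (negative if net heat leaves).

15900 J

V₁ = nRT₁/P₁ = 4.07×8.314×293/290 = 34.2 L.
Step 1 — Isobaric: P stays 290 kPa; V/T = const ⇒ T₂ = 223 K, V₂ = 26.0 L.
W = PΔV = 290×(26.0−34.2) kPa·L = -2370 J.
ΔU = nCvΔT = 4.07×41.6×(223−293) = -11800 J.
Q = ΔU + W = nCpΔT = -14200 J.
State after step 1: P = 290 kPa, V = 26.0 L, T = 223 K.
Step 2 — Isochoric: V stays 26.0 L; P/T = const ⇒ T₂ = 401 K, P₂ = 521 kPa.
W = 0 (no volume change).
ΔU = nCvΔT = 4.07×41.6×(401−223) = 30100 J.
Q = ΔU = 30100 J.
Net over both steps: W = -2370 J, Q = 15900 J, ΔU = 18300 J.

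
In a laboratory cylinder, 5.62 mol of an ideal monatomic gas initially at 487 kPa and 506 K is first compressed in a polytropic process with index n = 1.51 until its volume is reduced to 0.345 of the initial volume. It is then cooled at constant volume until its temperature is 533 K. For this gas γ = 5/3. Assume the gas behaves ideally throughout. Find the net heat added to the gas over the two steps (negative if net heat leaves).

-31500 J

V₁ = nRT₁/P₁ = 5.62×8.314×506/487 = 48.5 L.
Step 1 — Polytropic n=1.51: T₂ = T₁(V₁/V₂)^(n−1) = 506×(2.90)^0.51 = 871 K; P₂ = P₁(V₁/V₂)^n = 2430 kPa.
W = (P₁V₁−P₂V₂)/(n−1) = (487×48.5−2430×16.7)/0.51 = -33400 J.
ΔU = nCvΔT = 5.62×12.5×(871−506) = 25600 J.
Q = ΔU + W = -7850 J.
State after step 1: P = 2430 kPa, V = 16.7 L, T = 871 K.
Step 2 — Isochoric: V stays 16.7 L; P/T = const ⇒ T₂ = 533 K, P₂ = 1490 kPa.
W = 0 (no volume change).
ΔU = nCvΔT = 5.62×12.5×(533−871) = -23700 J.
Q = ΔU = -23700 J.
Net over both steps: W = -33400 J, Q = -31500 J, ΔU = 1890 J.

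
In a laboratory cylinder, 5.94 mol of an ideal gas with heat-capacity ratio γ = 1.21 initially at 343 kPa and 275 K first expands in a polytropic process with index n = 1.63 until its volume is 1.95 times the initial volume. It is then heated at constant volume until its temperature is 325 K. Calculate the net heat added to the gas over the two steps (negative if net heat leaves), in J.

19200 J

V₁ = nRT₁/P₁ = 5.94×8.314×275/343 = 39.6 L.
Step 1 — Polytropic n=1.63: T₂ = T₁(V₁/V₂)^(n−1) = 275×(0.513)^0.63 = 181 K; P₂ = P₁(V₁/V₂)^n = 115 kPa.
W = (P₁V₁−P₂V₂)/(n−1) = (343×39.6−115×77.2)/0.63 = 7400 J.
ΔU = nCvΔT = 5.94×39.6×(181−275) = -22200 J.
Q = ΔU + W = -14800 J.
State after step 1: P = 115 kPa, V = 77.2 L, T = 181 K.
Step 2 — Isochoric: V stays 77.2 L; P/T = const ⇒ T₂ = 325 K, P₂ = 208 kPa.
W = 0 (no volume change).
ΔU = nCvΔT = 5.94×39.6×(325−181) = 34000 J.
Q = ΔU = 34000 J.
Net over both steps: W = 7400 J, Q = 19200 J, ΔU = 11800 J.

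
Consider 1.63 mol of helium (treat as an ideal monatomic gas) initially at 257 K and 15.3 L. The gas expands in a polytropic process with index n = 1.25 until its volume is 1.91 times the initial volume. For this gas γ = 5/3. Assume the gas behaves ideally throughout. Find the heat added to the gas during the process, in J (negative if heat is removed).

P₁ = nRT₁/V₁ = 1.63×8.314×257/15.3 = 228 kPa.
Polytropic n=1.25: T₂ = T₁(V₁/V₂)^(n−1) = 257×(0.524)^0.25 = 219 K; P₂ = P₁(V₁/V₂)^n = 101 kPa.
W = (P₁V₁−P₂V₂)/(n−1) = (228×15.3−101×29.2)/0.25 = 2080 J.
ΔU = nCvΔT = 1.63×12.5×(219−257) = -780 J.
Q = ΔU + W = 1300 J.

1300 J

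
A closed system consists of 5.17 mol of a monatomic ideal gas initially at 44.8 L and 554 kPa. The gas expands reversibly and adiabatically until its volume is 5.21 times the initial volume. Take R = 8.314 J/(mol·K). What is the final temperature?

T₁ = P₁V₁/(nR) = 554×44.8/(5.17×8.314) = 577 K.
Adiabatic: TV^(γ−1) = const ⇒ T₂ = 577×(0.192)^0.667 = 192 K; PV^γ = const ⇒ P₂ = 35.4 kPa.

192 K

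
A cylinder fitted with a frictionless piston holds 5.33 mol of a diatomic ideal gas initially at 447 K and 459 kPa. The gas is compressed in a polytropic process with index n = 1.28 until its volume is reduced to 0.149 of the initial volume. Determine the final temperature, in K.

V₁ = nRT₁/P₁ = 5.33×8.314×447/459 = 43.2 L.
Polytropic n=1.28: T₂ = T₁(V₁/V₂)^(n−1) = 447×(6.71)^0.28 = 762 K; P₂ = P₁(V₁/V₂)^n = 5250 kPa.

762 K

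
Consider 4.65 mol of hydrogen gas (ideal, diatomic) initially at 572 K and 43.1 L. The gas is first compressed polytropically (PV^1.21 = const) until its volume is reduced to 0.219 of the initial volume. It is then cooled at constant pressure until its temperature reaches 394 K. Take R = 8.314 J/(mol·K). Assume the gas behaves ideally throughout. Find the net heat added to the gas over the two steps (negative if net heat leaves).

P₁ = nRT₁/V₁ = 4.65×8.314×572/43.1 = 513 kPa.
Step 1 — Polytropic n=1.21: T₂ = T₁(V₁/V₂)^(n−1) = 572×(4.57)^0.21 = 787 K; P₂ = P₁(V₁/V₂)^n = 3220 kPa.
W = (P₁V₁−P₂V₂)/(n−1) = (513×43.1−3220×9.44)/0.21 = -39600 J.
ΔU = nCvΔT = 4.65×20.8×(787−572) = 20800 J.
Q = ΔU + W = -18800 J.
State after step 1: P = 3220 kPa, V = 9.44 L, T = 787 K.
Step 2 — Isobaric: P stays 3220 kPa; V/T = const ⇒ T₂ = 394 K, V₂ = 4.73 L.
W = PΔV = 3220×(4.73−9.44) kPa·L = -15200 J.
ΔU = nCvΔT = 4.65×20.8×(394−787) = -38000 J.
Q = ΔU + W = nCpΔT = -53200 J.
Net over both steps: W = -54700 J, Q = -71900 J, ΔU = -17200 J.

-71900 J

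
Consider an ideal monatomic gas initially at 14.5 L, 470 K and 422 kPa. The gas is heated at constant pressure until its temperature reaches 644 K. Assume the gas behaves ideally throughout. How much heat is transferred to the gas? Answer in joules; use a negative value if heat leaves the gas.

n = P₁V₁/(RT₁) = 422×14.5/(8.314×470) = 1.57 mol.
Isobaric: P stays 422 kPa; V/T = const ⇒ T₂ = 644 K, V₂ = 19.9 L.
W = PΔV = 422×(19.9−14.5) kPa·L = 2270 J.
ΔU = nCvΔT = 1.57×12.5×(644−470) = 3400 J.
Q = ΔU + W = nCpΔT = 5660 J.

5660 J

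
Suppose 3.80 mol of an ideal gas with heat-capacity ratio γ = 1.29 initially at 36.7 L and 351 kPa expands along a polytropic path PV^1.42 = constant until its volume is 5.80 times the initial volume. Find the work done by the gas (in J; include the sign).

T₁ = P₁V₁/(nR) = 351×36.7/(3.80×8.314) = 408 K.
Polytropic n=1.42: T₂ = T₁(V₁/V₂)^(n−1) = 408×(0.172)^0.42 = 195 K; P₂ = P₁(V₁/V₂)^n = 28.9 kPa.
W = (P₁V₁−P₂V₂)/(n−1) = (351×36.7−28.9×213)/0.42 = 16000 J.

16000 J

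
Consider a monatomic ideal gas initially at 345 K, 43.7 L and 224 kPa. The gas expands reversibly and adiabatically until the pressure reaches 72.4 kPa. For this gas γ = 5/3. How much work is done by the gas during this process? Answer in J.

5340 J

n = P₁V₁/(RT₁) = 224×43.7/(8.314×345) = 3.41 mol.
Adiabatic: T₂/T₁ = (P₂/P₁)^((γ−1)/γ) ⇒ T₂ = 345×(0.323)^0.400 = 220 K; V₂ = 86.1 L.
ΔU = nCvΔT = 3.41×12.5×(220−345) = -5340 J.
Q = 0 for an adiabatic process, so W = −ΔU = 5340 J.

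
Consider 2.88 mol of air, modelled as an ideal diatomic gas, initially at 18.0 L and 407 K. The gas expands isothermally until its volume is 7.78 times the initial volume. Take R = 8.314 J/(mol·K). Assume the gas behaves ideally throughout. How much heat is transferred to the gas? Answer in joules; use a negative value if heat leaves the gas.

20000 J

P₁ = nRT₁/V₁ = 2.88×8.314×407/18.0 = 541 kPa.
Isothermal: T stays 407 K; PV = const ⇒ V₂ = 140 L, P₂ = 69.6 kPa.
ΔU = 0 (ideal gas, T constant).
W = nRT ln(V₂/V₁) = 2.88×8.314×407×ln(7.78) = 20000 J.
Q = ΔU + W = 20000 J.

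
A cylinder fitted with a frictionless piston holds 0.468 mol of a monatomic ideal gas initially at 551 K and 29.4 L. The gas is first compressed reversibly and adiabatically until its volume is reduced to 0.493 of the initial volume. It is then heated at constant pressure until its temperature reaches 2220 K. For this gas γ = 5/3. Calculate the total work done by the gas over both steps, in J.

3270 J

P₁ = nRT₁/V₁ = 0.468×8.314×551/29.4 = 72.9 kPa.
Step 1 — Adiabatic: TV^(γ−1) = const ⇒ T₂ = 551×(2.03)^0.667 = 883 K; PV^γ = const ⇒ P₂ = 237 kPa.
ΔU = nCvΔT = 0.468×12.5×(883−551) = 1940 J.
Q = 0 for an adiabatic process, so W = −ΔU = -1940 J.
State after step 1: P = 237 kPa, V = 14.5 L, T = 883 K.
Step 2 — Isobaric: P stays 237 kPa; V/T = const ⇒ T₂ = 2220 K, V₂ = 36.4 L.
W = PΔV = 237×(36.4−14.5) kPa·L = 5200 J.
ΔU = nCvΔT = 0.468×12.5×(2220−883) = 7800 J.
Q = ΔU + W = nCpΔT = 13000 J.
Net over both steps: W = 3270 J, Q = 13000 J, ΔU = 9740 J.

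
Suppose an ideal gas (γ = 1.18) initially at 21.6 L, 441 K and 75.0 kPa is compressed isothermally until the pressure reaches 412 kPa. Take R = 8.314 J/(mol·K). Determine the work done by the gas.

n = P₁V₁/(RT₁) = 75.0×21.6/(8.314×441) = 0.442 mol.
Isothermal: T stays 441 K; PV = const ⇒ V₂ = 3.93 L, P₂ = 412 kPa.
W = nRT ln(V₂/V₁) = 0.442×8.314×441×ln(0.182) = -2760 J.

-2760 J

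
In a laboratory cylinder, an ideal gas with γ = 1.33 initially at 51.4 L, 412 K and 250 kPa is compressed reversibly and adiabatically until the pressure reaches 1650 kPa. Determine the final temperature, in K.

658 K

Adiabatic: T₂/T₁ = (P₂/P₁)^((γ−1)/γ) ⇒ T₂ = 412×(6.60)^0.248 = 658 K; V₂ = 12.4 L.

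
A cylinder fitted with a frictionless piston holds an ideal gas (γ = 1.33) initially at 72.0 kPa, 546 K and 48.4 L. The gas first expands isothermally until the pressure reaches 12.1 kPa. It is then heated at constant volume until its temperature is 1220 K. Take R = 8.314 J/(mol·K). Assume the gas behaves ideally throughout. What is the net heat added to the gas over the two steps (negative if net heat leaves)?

19300 J

n = P₁V₁/(RT₁) = 72.0×48.4/(8.314×546) = 0.768 mol.
Step 1 — Isothermal: T stays 546 K; PV = const ⇒ V₂ = 288 L, P₂ = 12.1 kPa.
ΔU = 0 (ideal gas, T constant).
W = nRT ln(V₂/V₁) = 0.768×8.314×546×ln(5.95) = 6220 J.
Q = ΔU + W = 6220 J.
State after step 1: P = 12.1 kPa, V = 288 L, T = 546 K.
Step 2 — Isochoric: V stays 288 L; P/T = const ⇒ T₂ = 1220 K, P₂ = 27.0 kPa.
W = 0 (no volume change).
ΔU = nCvΔT = 0.768×25.2×(1220−546) = 13000 J.
Q = ΔU = 13000 J.
Net over both steps: W = 6220 J, Q = 19300 J, ΔU = 13000 J.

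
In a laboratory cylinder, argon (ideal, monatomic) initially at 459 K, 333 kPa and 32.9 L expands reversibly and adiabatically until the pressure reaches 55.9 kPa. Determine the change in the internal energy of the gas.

-8380 J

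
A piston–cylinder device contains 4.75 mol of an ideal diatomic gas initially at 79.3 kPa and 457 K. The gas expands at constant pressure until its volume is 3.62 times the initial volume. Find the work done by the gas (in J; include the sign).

V₁ = nRT₁/P₁ = 4.75×8.314×457/79.3 = 228 L.
Isobaric: P stays 79.3 kPa; V/T = const ⇒ T₂ = 1650 K, V₂ = 824 L.
W = PΔV = 79.3×(824−228) kPa·L = 47300 J.

47300 J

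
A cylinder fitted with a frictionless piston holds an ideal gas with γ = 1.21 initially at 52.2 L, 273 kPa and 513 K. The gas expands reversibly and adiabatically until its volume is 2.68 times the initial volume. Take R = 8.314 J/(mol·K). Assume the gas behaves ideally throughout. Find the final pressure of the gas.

82.8 kPa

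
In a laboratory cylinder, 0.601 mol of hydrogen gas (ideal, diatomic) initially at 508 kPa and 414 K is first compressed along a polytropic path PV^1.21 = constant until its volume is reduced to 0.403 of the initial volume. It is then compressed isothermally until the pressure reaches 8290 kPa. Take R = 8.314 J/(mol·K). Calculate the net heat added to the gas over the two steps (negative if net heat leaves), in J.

-5220 J

V₁ = nRT₁/P₁ = 0.601×8.314×414/508 = 4.07 L.
Step 1 — Polytropic n=1.21: T₂ = T₁(V₁/V₂)^(n−1) = 414×(2.48)^0.21 = 501 K; P₂ = P₁(V₁/V₂)^n = 1530 kPa.
W = (P₁V₁−P₂V₂)/(n−1) = (508×4.07−1530×1.64)/0.21 = -2070 J.
ΔU = nCvΔT = 0.601×20.8×(501−414) = 1090 J.
Q = ΔU + W = -984 J.
State after step 1: P = 1530 kPa, V = 1.64 L, T = 501 K.
Step 2 — Isothermal: T stays 501 K; PV = const ⇒ V₂ = 0.302 L, P₂ = 8290 kPa.
ΔU = 0 (ideal gas, T constant).
W = nRT ln(V₂/V₁) = 0.601×8.314×501×ln(0.184) = -4240 J.
Q = ΔU + W = -4240 J.
Net over both steps: W = -6310 J, Q = -5220 J, ΔU = 1090 J.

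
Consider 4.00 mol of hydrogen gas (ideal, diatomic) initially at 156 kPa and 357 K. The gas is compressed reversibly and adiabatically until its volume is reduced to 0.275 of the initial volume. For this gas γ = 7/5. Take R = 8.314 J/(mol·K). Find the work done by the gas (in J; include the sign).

-20100 J

V₁ = nRT₁/P₁ = 4.00×8.314×357/156 = 76.1 L.
Adiabatic: TV^(γ−1) = const ⇒ T₂ = 357×(3.64)^0.400 = 598 K; PV^γ = const ⇒ P₂ = 951 kPa.
ΔU = nCvΔT = 4.00×20.8×(598−357) = 20100 J.
Q = 0 for an adiabatic process, so W = −ΔU = -20100 J.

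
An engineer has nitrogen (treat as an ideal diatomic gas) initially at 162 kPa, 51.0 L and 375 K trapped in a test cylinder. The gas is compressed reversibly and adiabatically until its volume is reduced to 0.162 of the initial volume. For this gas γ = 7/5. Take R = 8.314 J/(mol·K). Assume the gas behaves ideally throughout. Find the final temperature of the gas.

Adiabatic: TV^(γ−1) = const ⇒ T₂ = 375×(6.17)^0.400 = 777 K; PV^γ = const ⇒ P₂ = 2070 kPa.

777 K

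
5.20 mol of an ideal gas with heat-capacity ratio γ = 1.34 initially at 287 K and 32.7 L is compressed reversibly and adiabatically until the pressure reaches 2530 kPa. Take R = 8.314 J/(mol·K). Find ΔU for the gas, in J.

P₁ = nRT₁/V₁ = 5.20×8.314×287/32.7 = 379 kPa.
Adiabatic: T₂/T₁ = (P₂/P₁)^((γ−1)/γ) ⇒ T₂ = 287×(6.67)^0.254 = 464 K; V₂ = 7.94 L.
For an ideal gas ΔU = nCvΔT with Cv = R/(γ−1) = 24.5 J/(mol·K).
ΔU = 5.20×24.5×(464−287) = 22600 J.

22600 J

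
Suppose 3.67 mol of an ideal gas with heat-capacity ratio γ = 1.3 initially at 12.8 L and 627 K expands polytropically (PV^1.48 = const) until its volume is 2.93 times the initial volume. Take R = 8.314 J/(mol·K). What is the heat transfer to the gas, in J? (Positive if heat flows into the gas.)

-9640 J

P₁ = nRT₁/V₁ = 3.67×8.314×627/12.8 = 1490 kPa.
Polytropic n=1.48: T₂ = T₁(V₁/V₂)^(n−1) = 627×(0.341)^0.48 = 374 K; P₂ = P₁(V₁/V₂)^n = 304 kPa.
W = (P₁V₁−P₂V₂)/(n−1) = (1490×12.8−304×37.5)/0.48 = 16100 J.
ΔU = nCvΔT = 3.67×27.7×(374−627) = -25700 J.
Q = ΔU + W = -9640 J.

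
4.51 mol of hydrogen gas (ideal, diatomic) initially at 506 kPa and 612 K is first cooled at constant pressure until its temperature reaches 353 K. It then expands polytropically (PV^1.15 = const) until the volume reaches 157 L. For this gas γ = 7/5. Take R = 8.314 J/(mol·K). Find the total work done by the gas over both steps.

11100 J

V₁ = nRT₁/P₁ = 4.51×8.314×612/506 = 45.4 L.
Step 1 — Isobaric: P stays 506 kPa; V/T = const ⇒ T₂ = 353 K, V₂ = 26.2 L.
W = PΔV = 506×(26.2−45.4) kPa·L = -9710 J.
ΔU = nCvΔT = 4.51×20.8×(353−612) = -24300 J.
Q = ΔU + W = nCpΔT = -34000 J.
State after step 1: P = 506 kPa, V = 26.2 L, T = 353 K.
Step 2 — Polytropic n=1.15: T₂ = T₁(V₁/V₂)^(n−1) = 353×(0.167)^0.15 = 270 K; P₂ = P₁(V₁/V₂)^n = 64.4 kPa.
W = (P₁V₁−P₂V₂)/(n−1) = (506×26.2−64.4×157)/0.15 = 20800 J.
ΔU = nCvΔT = 4.51×20.8×(270−353) = -7800 J.
Q = ΔU + W = 13000 J.
Net over both steps: W = 11100 J, Q = -21000 J, ΔU = -32100 J.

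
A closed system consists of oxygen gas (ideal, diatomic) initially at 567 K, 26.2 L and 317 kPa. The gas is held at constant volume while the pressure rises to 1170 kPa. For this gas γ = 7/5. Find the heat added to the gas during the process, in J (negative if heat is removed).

55900 J

n = P₁V₁/(RT₁) = 317×26.2/(8.314×567) = 1.76 mol.
Isochoric: V stays 26.2 L; P/T = const ⇒ T₂ = 2090 K, P₂ = 1170 kPa.
W = 0 (no volume change).
ΔU = nCvΔT = 1.76×20.8×(2090−567) = 55900 J.
Q = ΔU = 55900 J.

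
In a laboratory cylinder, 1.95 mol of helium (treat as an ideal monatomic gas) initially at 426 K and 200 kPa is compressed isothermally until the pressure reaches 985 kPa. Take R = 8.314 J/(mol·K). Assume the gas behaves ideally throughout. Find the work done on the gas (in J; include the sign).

V₁ = nRT₁/P₁ = 1.95×8.314×426/200 = 34.5 L.
Isothermal: T stays 426 K; PV = const ⇒ V₂ = 7.01 L, P₂ = 985 kPa.
W = nRT ln(V₂/V₁) = 1.95×8.314×426×ln(0.203) = -11000 J.
Work done on the gas = −W_by = 11000 J.

11000 J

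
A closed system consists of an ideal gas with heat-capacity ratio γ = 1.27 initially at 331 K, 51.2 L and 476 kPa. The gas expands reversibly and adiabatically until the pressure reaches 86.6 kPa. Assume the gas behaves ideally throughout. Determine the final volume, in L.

Adiabatic: T₂/T₁ = (P₂/P₁)^((γ−1)/γ) ⇒ T₂ = 331×(0.182)^0.213 = 230 K; V₂ = 196 L.

196 L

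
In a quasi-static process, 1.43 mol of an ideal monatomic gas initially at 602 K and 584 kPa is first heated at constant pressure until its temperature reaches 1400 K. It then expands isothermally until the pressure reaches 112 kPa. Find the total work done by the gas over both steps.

37000 J

V₁ = nRT₁/P₁ = 1.43×8.314×602/584 = 12.3 L.
Step 1 — Isobaric: P stays 584 kPa; V/T = const ⇒ T₂ = 1400 K, V₂ = 28.5 L.
W = PΔV = 584×(28.5−12.3) kPa·L = 9490 J.
ΔU = nCvΔT = 1.43×12.5×(1400−602) = 14200 J.
Q = ΔU + W = nCpΔT = 23700 J.
State after step 1: P = 584 kPa, V = 28.5 L, T = 1400 K.
Step 2 — Isothermal: T stays 1400 K; PV = const ⇒ V₂ = 149 L, P₂ = 112 kPa.
ΔU = 0 (ideal gas, T constant).
W = nRT ln(V₂/V₁) = 1.43×8.314×1400×ln(5.21) = 27500 J.
Q = ΔU + W = 27500 J.
Net over both steps: W = 37000 J, Q = 51200 J, ΔU = 14200 J.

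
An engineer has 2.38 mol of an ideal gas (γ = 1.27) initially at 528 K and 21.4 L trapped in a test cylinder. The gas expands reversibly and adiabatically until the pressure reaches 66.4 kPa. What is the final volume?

P₁ = nRT₁/V₁ = 2.38×8.314×528/21.4 = 488 kPa.
Adiabatic: T₂/T₁ = (P₂/P₁)^((γ−1)/γ) ⇒ T₂ = 528×(0.136)^0.213 = 345 K; V₂ = 103 L.

103 L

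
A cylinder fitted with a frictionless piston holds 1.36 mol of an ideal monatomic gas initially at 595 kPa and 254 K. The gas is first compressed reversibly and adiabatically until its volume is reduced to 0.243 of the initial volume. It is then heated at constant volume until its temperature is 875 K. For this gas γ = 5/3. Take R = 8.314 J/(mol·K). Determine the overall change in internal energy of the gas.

10500 J

V₁ = nRT₁/P₁ = 1.36×8.314×254/595 = 4.83 L.
Step 1 — Adiabatic: TV^(γ−1) = const ⇒ T₂ = 254×(4.12)^0.667 = 652 K; PV^γ = const ⇒ P₂ = 6290 kPa.
ΔU = nCvΔT = 1.36×12.5×(652−254) = 6750 J.
Q = 0 for an adiabatic process, so W = −ΔU = -6750 J.
State after step 1: P = 6290 kPa, V = 1.17 L, T = 652 K.
Step 2 — Isochoric: V stays 1.17 L; P/T = const ⇒ T₂ = 875 K, P₂ = 8430 kPa.
W = 0 (no volume change).
ΔU = nCvΔT = 1.36×12.5×(875−652) = 3780 J.
Q = ΔU = 3780 J.
Net over both steps: W = -6750 J, Q = 3780 J, ΔU = 10500 J.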